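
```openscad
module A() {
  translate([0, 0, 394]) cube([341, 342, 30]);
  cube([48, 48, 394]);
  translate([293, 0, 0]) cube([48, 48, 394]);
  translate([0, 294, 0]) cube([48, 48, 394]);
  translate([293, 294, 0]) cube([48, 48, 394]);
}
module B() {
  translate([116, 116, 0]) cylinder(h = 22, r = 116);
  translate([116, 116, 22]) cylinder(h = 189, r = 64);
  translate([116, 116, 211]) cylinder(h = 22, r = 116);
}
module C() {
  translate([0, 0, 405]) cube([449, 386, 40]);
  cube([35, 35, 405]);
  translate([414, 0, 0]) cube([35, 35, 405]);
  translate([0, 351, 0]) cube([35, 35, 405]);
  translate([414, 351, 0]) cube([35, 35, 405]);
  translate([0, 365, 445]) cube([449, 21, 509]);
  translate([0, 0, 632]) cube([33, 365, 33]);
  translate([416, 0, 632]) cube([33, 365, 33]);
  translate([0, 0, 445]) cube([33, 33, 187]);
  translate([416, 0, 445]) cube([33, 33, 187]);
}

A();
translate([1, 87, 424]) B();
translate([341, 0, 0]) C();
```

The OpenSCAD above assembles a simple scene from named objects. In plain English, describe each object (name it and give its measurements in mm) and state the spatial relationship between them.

A is a four-legged stool. The seat is a 341×342×30 mm slab whose top surface is at z = 424 mm; four square legs, each 48×48 mm in cross-section, run from the floor (z = 0) to the underside of the seat, each flush with a corner of the seat.

B is a spool: two coaxial disc flanges of radius 116 mm and thickness 22 mm, joined by a core cylinder of radius 64 mm and height 189 mm. The lower flange rests on z = 0 and the three cylinders share a vertical axis.

C is a chair. The seat is a 449×386×40 mm slab with its top at z = 445 mm, on four 35×35 mm corner legs (flush with the seat edges, standing on z = 0). A flat backrest 21 mm thick, 509 mm tall, spans the full seat width and rises from the seat top along its +y edge, rear face flush with the rear of the seat. Two armrests of 33×33 mm section run along each side from the seat's front edge to the front of the backrest, top faces 220 mm above the seat top and outer faces flush with the seat's x-edges; a 33×33 mm post under the front of each armrest stands on the seat at the front corner.

The spool is on top of the stool. The chair is against the stool's +x side, with their −y faces flush.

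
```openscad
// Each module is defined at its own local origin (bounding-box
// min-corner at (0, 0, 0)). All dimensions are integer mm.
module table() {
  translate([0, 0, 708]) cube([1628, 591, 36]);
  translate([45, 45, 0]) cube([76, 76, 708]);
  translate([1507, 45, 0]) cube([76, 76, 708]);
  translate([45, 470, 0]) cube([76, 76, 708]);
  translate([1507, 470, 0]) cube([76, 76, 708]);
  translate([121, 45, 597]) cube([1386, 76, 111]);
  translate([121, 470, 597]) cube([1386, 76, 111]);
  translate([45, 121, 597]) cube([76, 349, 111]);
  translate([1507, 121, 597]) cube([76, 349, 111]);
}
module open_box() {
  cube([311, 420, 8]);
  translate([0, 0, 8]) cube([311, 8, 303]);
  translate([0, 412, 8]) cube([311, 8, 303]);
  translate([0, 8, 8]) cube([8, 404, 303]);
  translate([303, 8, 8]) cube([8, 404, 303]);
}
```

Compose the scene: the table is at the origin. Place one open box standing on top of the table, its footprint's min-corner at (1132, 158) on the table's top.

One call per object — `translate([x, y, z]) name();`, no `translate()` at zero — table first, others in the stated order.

table();
translate([1132, 158, 744]) open_box();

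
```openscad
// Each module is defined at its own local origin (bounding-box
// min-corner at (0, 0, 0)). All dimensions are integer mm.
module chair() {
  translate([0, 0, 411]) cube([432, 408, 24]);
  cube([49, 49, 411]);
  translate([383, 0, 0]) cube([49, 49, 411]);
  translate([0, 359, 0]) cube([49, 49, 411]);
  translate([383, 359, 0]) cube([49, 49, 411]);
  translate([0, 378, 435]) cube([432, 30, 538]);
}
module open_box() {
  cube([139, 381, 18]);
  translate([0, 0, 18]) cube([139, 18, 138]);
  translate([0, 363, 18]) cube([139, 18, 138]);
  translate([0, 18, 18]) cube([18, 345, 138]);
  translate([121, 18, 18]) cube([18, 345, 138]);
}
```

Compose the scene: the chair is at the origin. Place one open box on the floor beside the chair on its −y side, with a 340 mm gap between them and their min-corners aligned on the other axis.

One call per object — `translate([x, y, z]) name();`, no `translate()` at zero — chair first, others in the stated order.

chair();
translate([0, -721, 0]) open_box();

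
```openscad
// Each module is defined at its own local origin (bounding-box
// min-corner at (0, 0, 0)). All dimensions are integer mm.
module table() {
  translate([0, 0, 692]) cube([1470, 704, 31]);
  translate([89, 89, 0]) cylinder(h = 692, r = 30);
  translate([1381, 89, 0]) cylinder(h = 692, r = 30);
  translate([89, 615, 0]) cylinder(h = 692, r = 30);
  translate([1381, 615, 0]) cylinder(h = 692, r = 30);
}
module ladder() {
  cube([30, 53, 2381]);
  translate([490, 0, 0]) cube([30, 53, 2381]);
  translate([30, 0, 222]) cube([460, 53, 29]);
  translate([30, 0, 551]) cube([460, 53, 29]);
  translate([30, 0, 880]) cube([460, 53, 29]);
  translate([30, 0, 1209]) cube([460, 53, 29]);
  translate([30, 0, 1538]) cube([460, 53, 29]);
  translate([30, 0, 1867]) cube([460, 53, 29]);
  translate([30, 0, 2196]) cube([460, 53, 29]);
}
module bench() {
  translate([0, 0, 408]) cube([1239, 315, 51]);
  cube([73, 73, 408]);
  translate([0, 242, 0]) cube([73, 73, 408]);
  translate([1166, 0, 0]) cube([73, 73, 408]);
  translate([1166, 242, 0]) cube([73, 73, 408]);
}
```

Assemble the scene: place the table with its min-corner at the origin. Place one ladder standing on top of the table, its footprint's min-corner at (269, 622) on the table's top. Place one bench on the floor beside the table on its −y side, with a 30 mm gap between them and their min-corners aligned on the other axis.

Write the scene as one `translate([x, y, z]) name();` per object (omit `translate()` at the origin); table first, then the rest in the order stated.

table();
translate([269, 622, 723]) ladder();
translate([0, -345, 0]) bench();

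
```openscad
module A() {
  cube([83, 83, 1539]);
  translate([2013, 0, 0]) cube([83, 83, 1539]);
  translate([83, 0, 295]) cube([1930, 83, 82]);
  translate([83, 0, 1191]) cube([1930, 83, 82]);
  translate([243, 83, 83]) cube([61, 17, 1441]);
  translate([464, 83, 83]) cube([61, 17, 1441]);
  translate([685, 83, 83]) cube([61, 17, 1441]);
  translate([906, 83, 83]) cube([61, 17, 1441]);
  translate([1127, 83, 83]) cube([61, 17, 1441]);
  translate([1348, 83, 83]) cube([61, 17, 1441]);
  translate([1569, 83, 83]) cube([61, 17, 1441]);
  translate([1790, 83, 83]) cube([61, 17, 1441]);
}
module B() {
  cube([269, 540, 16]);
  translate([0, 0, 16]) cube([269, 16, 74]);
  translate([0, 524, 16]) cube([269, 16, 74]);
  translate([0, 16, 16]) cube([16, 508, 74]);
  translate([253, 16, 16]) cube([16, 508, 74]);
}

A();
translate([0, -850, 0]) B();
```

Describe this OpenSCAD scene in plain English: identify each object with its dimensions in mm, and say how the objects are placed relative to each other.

A is a fence section. Two 83×83 mm posts, 1539 mm tall, stand on the floor with a clear span of 1930 mm between their inner faces. Two horizontal rails of 83×82 mm section span the gap between the posts with their undersides at z = 295 mm and z = 1191 mm, flush with the posts' −y face. 8 pickets, each 61 mm wide, 17 mm thick and 1441 mm tall, are fixed to the +y face of the rails with their bottoms at z = 83 mm, evenly spaced across the span with equal gaps (rounded down to the nearest mm) at the −x end and between each pair — any rounding remainder accumulates at the +x end.

B is an open-topped rectangular box: outside dimensions 269×540×90 mm, with a uniform wall and base thickness of 16 mm. The base is a full 269×540 slab on the floor; four walls sit on top of the base. The front and back walls (the −y and +y sides) span the full width; the two side walls fit between them.

The open box is on the floor beside the fence section on its −y side.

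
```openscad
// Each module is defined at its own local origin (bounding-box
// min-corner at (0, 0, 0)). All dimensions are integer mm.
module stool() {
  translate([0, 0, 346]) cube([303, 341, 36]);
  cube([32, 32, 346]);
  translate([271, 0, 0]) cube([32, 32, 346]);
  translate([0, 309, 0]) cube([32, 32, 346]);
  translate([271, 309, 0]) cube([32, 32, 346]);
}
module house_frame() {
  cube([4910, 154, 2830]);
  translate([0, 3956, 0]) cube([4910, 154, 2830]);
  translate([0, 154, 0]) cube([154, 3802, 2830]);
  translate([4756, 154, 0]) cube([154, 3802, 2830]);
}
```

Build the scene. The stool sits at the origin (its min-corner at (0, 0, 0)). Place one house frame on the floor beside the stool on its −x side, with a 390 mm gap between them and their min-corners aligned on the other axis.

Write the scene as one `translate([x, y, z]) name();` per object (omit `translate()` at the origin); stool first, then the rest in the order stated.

stool();
translate([-5300, 0, 0]) house_frame();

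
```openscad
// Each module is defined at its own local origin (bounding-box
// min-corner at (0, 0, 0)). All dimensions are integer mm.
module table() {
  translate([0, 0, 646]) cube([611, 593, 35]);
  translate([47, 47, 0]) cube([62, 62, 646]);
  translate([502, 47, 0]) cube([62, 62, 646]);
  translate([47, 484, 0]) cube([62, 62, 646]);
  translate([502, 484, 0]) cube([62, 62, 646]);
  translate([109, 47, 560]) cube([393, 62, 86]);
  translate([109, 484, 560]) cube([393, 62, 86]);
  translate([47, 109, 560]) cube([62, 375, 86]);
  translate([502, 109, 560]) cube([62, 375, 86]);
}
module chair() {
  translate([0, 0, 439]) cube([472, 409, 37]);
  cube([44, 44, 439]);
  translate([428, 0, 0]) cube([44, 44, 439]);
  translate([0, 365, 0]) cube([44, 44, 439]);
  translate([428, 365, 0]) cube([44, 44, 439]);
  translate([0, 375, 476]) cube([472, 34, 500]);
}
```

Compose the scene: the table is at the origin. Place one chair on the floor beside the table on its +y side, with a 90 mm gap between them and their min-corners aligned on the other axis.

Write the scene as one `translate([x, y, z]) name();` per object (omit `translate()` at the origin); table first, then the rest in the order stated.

table();
translate([0, 683, 0]) chair();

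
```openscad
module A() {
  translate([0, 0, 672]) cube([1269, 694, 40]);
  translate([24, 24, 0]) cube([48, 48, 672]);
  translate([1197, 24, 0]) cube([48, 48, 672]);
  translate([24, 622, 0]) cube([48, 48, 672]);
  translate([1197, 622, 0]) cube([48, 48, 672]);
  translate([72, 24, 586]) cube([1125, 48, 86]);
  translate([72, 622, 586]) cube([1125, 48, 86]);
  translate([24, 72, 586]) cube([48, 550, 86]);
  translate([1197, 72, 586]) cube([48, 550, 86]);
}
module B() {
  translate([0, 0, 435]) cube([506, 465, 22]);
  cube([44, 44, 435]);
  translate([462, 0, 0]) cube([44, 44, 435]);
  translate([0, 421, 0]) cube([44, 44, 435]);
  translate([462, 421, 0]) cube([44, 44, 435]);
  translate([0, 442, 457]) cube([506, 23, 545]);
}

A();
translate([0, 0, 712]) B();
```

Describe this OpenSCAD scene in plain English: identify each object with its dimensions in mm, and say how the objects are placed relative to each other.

A is a rectangular dining table. The top is 1269×694×40 mm with its upper surface at z = 712 mm. It stands on four 48×48 mm square legs, each inset 24 mm from the nearest pair of top edges, running from the floor to the underside of the top. Four apron rails, 48 mm thick and 86 mm tall, run between adjacent legs with their top edges flush with the underside of the top and their outer faces flush with the legs' outer faces.

B is a chair: 506×465 mm seat, 22 mm thick, top at z = 457 mm, on four 44 mm square corner legs flush with the seat edges. A 23 mm thick backrest slab spans the full seat width, extending 545 mm above the seat top, its back face flush with the seat's +y edge.

The chair is on top of the table.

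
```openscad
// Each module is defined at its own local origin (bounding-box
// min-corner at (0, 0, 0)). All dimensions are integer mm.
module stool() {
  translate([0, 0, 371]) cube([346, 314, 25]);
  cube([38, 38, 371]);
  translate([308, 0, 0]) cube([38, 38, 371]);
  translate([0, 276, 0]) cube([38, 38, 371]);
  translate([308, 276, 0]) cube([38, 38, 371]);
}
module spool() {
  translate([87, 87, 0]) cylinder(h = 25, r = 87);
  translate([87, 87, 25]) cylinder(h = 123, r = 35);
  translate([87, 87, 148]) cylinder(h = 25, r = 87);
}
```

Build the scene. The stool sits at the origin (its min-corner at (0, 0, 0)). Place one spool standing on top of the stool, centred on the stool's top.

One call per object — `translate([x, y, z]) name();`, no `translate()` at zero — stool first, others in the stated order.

stool();
translate([86, 70, 396]) spool();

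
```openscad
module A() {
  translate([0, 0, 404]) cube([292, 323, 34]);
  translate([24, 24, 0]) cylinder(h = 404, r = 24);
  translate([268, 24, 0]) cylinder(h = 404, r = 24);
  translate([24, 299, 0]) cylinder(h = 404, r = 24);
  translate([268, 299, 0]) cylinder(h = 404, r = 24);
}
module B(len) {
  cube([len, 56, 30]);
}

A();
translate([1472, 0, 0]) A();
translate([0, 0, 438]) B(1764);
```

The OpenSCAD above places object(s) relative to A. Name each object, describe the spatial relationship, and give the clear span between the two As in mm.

A is a stool. B is a beam. A beam spans the tops of two stools. The clear span between the two stools is 1180 mm.

Second stool starts at x = 1472; first ends at x = 292; clear span = 1472 − 292 = 1180 mm.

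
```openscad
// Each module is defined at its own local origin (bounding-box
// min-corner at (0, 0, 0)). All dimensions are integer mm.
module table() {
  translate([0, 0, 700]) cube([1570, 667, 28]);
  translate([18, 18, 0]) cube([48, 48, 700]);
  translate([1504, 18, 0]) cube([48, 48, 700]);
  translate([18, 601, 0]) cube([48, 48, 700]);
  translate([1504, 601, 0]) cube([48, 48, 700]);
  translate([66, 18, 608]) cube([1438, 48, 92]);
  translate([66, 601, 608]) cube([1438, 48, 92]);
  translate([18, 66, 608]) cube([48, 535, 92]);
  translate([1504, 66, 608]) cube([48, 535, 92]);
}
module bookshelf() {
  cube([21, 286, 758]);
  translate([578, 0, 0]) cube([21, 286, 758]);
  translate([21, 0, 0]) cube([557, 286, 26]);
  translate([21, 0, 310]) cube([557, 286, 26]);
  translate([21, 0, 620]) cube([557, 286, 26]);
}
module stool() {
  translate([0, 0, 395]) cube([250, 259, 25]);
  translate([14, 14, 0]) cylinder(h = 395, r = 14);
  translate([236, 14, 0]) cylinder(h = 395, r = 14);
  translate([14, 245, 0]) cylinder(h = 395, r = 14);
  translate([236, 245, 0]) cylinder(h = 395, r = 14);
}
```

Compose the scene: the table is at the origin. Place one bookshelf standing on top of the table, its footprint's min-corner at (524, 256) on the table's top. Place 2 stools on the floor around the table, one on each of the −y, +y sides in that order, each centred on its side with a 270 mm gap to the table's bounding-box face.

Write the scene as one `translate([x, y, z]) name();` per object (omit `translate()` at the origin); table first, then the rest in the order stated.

table();
translate([524, 256, 728]) bookshelf();
translate([660, -529, 0]) stool();
translate([660, 937, 0]) stool();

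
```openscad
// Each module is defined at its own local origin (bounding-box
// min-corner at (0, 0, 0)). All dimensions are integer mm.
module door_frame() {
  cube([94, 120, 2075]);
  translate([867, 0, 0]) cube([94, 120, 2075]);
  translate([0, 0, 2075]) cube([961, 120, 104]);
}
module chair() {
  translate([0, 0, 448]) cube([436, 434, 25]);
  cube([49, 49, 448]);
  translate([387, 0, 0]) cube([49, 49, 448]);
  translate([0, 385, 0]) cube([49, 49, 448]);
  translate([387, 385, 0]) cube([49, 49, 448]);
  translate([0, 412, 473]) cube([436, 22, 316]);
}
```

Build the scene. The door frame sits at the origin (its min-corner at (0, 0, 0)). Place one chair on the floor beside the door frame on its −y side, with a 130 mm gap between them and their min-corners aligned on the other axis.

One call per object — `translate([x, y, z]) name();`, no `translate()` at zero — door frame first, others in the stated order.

door_frame();
translate([0, -564, 0]) chair();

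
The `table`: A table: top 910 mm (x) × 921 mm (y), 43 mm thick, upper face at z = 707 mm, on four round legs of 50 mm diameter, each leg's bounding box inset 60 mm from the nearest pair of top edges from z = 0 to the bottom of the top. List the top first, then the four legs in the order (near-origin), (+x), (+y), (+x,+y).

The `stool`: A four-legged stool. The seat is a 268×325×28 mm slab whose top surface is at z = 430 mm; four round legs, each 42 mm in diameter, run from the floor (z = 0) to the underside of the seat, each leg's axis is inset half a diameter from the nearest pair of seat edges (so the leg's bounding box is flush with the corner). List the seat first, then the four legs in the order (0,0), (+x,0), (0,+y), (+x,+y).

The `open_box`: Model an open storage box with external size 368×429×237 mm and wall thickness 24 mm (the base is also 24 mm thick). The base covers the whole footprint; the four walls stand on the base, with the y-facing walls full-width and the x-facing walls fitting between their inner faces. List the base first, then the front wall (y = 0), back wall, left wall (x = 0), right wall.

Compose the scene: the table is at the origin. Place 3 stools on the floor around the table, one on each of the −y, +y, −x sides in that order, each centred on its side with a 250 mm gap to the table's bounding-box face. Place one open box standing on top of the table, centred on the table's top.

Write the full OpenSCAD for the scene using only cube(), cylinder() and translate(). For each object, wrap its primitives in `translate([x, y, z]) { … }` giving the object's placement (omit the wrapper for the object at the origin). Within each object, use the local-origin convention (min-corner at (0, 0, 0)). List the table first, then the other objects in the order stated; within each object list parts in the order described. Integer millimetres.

translate([0, 0, 664]) cube([910, 921, 43]);
translate([85, 85, 0]) cylinder(h = 664, r = 25);
translate([825, 85, 0]) cylinder(h = 664, r = 25);
translate([85, 836, 0]) cylinder(h = 664, r = 25);
translate([825, 836, 0]) cylinder(h = 664, r = 25);
translate([321, -575, 0]) {
  translate([0, 0, 402]) cube([268, 325, 28]);
  translate([21, 21, 0]) cylinder(h = 402, r = 21);
  translate([247, 21, 0]) cylinder(h = 402, r = 21);
  translate([21, 304, 0]) cylinder(h = 402, r = 21);
  translate([247, 304, 0]) cylinder(h = 402, r = 21);
}
translate([321, 1171, 0]) {
  translate([0, 0, 402]) cube([268, 325, 28]);
  translate([21, 21, 0]) cylinder(h = 402, r = 21);
  translate([247, 21, 0]) cylinder(h = 402, r = 21);
  translate([21, 304, 0]) cylinder(h = 402, r = 21);
  translate([247, 304, 0]) cylinder(h = 402, r = 21);
}
translate([-518, 298, 0]) {
  translate([0, 0, 402]) cube([268, 325, 28]);
  translate([21, 21, 0]) cylinder(h = 402, r = 21);
  translate([247, 21, 0]) cylinder(h = 402, r = 21);
  translate([21, 304, 0]) cylinder(h = 402, r = 21);
  translate([247, 304, 0]) cylinder(h = 402, r = 21);
}
translate([271, 246, 707]) {
  cube([368, 429, 24]);
  translate([0, 0, 24]) cube([368, 24, 213]);
  translate([0, 405, 24]) cube([368, 24, 213]);
  translate([0, 24, 24]) cube([24, 381, 213]);
  translate([344, 24, 24]) cube([24, 381, 213]);
}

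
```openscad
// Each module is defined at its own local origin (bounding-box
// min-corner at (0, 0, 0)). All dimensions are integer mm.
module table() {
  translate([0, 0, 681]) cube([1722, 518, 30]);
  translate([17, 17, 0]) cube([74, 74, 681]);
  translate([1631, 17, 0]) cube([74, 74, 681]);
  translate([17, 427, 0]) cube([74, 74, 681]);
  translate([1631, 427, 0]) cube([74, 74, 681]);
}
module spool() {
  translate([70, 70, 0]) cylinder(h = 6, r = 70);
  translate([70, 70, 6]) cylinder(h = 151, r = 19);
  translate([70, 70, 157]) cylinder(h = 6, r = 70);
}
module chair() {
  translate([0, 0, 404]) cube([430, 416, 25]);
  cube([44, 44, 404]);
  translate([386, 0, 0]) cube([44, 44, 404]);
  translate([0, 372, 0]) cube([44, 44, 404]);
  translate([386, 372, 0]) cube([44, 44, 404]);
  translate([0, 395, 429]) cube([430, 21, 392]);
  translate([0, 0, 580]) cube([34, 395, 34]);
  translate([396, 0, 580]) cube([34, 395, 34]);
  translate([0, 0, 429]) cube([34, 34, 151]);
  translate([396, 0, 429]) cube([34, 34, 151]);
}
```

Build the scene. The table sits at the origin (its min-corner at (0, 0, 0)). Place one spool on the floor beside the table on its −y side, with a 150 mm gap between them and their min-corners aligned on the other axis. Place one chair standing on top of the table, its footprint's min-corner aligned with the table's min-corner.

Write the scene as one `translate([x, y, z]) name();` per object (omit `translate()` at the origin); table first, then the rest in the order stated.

table();
translate([0, -290, 0]) spool();
translate([0, 0, 711]) chair();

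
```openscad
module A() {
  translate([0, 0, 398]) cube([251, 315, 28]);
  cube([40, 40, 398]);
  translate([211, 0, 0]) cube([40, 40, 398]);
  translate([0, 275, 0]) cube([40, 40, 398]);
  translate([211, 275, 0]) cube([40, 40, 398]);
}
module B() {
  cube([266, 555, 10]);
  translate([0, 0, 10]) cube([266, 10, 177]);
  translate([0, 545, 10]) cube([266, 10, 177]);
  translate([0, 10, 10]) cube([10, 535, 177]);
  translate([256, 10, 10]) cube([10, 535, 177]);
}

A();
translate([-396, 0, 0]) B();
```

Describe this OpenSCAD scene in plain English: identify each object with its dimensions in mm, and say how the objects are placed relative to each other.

A is a four-legged stool. The seat is 251×315 mm, 28 mm thick, top at z = 426 mm. It stands on four square legs, each 40×40 mm in cross-section, from z = 0 to the seat underside, each flush with a corner of the seat.

B is an open-topped rectangular box: outside dimensions 266×555×187 mm, with a uniform wall and base thickness of 10 mm. The base is a full 266×555 slab on the floor; four walls sit on top of the base. The front and back walls (the −y and +y sides) span the full width; the two side walls fit between them.

The open box is on the floor beside the stool on its −x side.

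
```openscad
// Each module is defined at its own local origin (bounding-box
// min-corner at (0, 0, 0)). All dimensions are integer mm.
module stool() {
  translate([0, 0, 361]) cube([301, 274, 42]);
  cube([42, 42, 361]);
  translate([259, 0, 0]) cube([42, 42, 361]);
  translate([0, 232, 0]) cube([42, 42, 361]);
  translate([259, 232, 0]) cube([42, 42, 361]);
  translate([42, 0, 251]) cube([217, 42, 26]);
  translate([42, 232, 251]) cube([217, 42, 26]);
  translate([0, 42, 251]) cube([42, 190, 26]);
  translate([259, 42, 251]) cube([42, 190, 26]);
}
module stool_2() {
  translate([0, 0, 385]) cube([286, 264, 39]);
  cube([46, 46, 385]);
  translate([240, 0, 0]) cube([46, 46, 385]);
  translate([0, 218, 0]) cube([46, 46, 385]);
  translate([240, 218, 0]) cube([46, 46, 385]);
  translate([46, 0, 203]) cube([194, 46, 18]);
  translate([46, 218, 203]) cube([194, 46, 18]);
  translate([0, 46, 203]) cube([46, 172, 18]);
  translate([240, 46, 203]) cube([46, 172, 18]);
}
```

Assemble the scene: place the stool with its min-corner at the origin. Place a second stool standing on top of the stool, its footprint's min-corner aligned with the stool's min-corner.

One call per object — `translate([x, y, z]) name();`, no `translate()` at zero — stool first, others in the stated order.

stool();
translate([0, 0, 403]) stool_2();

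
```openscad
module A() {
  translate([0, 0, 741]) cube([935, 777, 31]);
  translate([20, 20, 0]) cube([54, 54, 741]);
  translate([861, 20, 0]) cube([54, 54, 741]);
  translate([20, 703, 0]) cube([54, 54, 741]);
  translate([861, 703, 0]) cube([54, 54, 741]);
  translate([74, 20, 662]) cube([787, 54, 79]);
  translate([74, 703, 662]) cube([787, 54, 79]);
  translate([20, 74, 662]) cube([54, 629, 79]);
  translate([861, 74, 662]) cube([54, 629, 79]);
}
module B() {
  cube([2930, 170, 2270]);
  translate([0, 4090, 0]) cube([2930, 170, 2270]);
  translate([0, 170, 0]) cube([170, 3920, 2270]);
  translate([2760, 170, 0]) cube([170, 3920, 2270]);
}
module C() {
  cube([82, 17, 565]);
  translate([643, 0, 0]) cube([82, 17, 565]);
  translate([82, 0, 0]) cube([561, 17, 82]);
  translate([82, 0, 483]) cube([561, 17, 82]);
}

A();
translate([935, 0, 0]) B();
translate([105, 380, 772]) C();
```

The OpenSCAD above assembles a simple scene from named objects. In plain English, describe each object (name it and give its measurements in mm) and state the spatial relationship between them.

A is a rectangular dining table. The top is 935×777×31 mm with its upper surface at z = 772 mm. It stands on four 54×54 mm square legs, each inset 20 mm from the nearest pair of top edges, running from the floor to the underside of the top. Four apron rails, 54 mm thick and 79 mm tall, run between adjacent legs with their top edges flush with the underside of the top and their outer faces flush with the legs' outer faces.

B is the wall frame of a small rectangular building: four walls, each 2270 mm tall and 170 mm thick, enclosing a footprint 2930 mm (x) by 4260 mm (y) outside-to-outside, with no floor or roof. The front and back walls (the −y and +y sides) span the full width; the two side walls fit between them.

C is a picture frame with a 561×401 mm rectangular opening (x by z) and a uniform 82 mm border on every side. Frame depth is 17 mm along y. It is built from two vertical stiles running the full outside height and two horizontal rails spanning the gap between the stiles.

The house frame is against the table's +x side, with their −y faces flush. The picture frame is on top of the table, centred.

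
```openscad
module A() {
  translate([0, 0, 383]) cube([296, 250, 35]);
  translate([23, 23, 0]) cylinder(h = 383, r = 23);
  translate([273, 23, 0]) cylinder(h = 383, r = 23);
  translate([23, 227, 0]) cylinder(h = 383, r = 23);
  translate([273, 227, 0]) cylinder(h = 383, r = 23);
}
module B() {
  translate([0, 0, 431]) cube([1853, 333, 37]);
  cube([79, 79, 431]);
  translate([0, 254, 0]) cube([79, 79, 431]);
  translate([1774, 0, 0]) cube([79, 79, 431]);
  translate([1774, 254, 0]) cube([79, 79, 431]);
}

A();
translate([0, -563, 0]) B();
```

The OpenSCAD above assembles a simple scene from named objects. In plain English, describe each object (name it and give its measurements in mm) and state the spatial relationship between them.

A is a simple wooden stool: a rectangular seat 296 mm (x) by 250 mm (y), 35 mm thick, top face at z = 418 mm, on four round legs, each 46 mm in diameter. The legs rest on z = 0, each leg's axis is inset half a diameter from the nearest pair of seat edges (so the leg's bounding box is flush with the corner).

B is a bench: a 1853×333 mm seat slab, 37 mm thick, top at z = 468 mm, on four 79×79 mm square legs flush with the seat corners and standing on z = 0.

The bench is on the floor beside the stool on its −y side.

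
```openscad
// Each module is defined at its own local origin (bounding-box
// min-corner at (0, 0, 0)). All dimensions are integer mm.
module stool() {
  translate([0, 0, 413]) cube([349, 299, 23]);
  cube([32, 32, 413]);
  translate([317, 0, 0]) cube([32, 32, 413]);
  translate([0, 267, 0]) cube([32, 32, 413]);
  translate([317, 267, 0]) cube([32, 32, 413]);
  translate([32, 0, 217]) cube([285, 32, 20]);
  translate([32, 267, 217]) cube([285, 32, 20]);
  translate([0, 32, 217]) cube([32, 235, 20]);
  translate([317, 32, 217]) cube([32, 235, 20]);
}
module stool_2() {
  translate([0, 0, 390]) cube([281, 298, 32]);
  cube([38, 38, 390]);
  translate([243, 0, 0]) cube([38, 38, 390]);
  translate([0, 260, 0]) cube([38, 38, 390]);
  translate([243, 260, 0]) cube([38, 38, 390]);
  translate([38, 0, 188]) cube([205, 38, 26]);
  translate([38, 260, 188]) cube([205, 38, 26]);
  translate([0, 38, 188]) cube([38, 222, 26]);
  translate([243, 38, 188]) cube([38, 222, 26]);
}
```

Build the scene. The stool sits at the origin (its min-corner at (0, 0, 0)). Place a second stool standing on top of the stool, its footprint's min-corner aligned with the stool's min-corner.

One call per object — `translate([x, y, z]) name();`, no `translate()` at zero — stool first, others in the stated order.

stool();
translate([0, 0, 436]) stool_2();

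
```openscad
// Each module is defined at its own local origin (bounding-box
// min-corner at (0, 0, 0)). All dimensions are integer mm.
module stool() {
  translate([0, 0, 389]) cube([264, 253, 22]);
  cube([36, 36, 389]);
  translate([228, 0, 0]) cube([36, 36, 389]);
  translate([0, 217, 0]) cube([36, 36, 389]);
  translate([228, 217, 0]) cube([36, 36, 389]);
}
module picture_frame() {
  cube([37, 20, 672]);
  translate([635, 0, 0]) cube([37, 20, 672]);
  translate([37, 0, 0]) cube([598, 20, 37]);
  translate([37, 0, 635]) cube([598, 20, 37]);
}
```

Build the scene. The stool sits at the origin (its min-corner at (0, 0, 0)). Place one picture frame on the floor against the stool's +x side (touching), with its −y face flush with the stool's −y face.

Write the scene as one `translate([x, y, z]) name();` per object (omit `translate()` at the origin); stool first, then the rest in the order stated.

stool();
translate([264, 0, 0]) picture_frame();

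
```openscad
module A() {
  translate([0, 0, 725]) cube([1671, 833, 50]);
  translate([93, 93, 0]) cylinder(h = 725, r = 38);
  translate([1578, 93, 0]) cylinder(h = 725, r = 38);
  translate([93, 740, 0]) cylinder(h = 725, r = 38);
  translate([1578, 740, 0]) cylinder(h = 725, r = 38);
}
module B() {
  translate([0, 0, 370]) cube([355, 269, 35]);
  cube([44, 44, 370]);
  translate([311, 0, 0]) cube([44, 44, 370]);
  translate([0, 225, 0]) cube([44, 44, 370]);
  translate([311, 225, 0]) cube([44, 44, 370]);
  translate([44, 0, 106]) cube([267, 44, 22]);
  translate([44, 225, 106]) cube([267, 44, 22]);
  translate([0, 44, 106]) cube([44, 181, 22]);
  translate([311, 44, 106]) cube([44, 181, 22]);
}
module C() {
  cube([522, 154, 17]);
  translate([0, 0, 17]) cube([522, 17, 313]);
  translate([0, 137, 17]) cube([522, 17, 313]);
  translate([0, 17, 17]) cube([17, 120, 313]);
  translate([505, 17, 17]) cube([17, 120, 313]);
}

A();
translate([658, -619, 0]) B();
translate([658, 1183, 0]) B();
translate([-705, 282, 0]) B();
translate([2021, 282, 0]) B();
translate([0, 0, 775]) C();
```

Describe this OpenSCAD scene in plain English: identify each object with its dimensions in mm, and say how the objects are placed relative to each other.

A is a table: top 1671 mm (x) × 833 mm (y), 50 mm thick, upper face at z = 775 mm, on four round legs of 76 mm diameter, each leg's bounding box inset 55 mm from the nearest pair of top edges, running from z = 0 to the bottom of the top.

B is a four-legged stool. The seat is a 355×269×35 mm slab whose top surface is at z = 405 mm; four square legs, each 44×44 mm in cross-section, run from the floor (z = 0) to the underside of the seat, each flush with a corner of the seat. Four stretchers, 44 mm wide and 22 mm tall, connect adjacent legs with their undersides at z = 106 mm, each running between the inner faces of the legs it joins and aligned with the legs' outer faces on the other axis.

C is an open storage box with external size 522×154×330 mm and wall thickness 17 mm (the base is also 17 mm thick). The base covers the whole footprint; the four walls stand on the base, with the y-facing walls full-width and the x-facing walls fitting between their inner faces.

Four stools sit around the table at the −y, +y, −x, +x sides. The open box is on top of the table.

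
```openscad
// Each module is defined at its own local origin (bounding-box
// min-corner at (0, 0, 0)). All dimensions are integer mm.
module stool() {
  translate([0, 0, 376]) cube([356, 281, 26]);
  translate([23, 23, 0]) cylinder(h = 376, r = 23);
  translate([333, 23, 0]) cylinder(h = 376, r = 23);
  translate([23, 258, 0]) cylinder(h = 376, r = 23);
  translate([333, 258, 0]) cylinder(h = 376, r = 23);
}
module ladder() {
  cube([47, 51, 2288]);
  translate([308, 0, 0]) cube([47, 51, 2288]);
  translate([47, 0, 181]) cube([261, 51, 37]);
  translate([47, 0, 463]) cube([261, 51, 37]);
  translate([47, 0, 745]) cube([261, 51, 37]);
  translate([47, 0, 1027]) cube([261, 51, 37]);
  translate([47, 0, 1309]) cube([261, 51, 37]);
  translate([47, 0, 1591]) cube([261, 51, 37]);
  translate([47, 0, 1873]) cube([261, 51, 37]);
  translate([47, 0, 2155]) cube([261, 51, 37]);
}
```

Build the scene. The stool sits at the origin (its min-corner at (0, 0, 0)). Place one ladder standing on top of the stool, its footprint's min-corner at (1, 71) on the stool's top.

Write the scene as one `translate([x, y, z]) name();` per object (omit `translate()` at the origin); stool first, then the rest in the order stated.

stool();
translate([1, 71, 402]) ladder();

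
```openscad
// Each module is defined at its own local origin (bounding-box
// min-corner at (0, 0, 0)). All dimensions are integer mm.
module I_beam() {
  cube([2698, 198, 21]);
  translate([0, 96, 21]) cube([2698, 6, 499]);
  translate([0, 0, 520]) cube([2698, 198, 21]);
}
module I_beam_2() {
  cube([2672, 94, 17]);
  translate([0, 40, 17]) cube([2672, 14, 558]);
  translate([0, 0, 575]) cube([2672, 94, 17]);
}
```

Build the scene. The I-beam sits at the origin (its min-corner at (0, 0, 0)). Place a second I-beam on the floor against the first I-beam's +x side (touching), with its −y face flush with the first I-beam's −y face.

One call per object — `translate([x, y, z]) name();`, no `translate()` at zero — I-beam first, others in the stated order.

I_beam();
translate([2698, 0, 0]) I_beam_2();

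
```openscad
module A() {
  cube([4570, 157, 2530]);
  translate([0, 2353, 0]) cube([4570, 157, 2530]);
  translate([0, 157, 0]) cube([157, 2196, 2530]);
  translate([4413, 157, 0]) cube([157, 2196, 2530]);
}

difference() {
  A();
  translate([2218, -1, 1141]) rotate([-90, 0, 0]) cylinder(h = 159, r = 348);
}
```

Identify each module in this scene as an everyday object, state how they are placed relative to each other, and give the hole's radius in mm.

A is a house frame. The house frame has a circular hole through its front wall. The hole's radius is 348 mm.

The subtracted cylinder has r = 348 mm.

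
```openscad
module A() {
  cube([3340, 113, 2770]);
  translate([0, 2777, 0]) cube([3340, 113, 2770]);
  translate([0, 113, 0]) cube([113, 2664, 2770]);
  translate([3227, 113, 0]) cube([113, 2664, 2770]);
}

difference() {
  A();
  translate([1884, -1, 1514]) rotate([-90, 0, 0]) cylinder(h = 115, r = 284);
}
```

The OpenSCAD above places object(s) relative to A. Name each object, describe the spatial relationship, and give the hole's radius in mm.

The subtracted cylinder has r = 284 mm.

A is a house frame. The house frame has a circular hole through its front wall. The hole's radius is 284 mm.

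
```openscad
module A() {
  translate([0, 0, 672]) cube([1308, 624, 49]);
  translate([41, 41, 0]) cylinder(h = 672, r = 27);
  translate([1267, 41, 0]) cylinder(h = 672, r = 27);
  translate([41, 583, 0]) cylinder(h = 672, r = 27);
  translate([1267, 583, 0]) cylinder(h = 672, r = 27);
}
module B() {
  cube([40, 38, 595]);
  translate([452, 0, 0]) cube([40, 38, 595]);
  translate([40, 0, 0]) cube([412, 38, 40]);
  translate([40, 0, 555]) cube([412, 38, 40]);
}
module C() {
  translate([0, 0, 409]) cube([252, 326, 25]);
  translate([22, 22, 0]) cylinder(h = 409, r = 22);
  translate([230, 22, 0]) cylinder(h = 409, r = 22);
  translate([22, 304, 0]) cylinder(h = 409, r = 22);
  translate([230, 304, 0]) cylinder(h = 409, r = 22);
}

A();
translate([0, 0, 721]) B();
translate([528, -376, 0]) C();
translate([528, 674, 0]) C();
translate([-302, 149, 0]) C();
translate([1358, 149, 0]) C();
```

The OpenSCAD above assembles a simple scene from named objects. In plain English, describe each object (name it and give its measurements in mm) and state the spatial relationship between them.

A is a table: top 1308 mm (x) × 624 mm (y), 49 mm thick, upper face at z = 721 mm, on four round legs of 54 mm diameter, each leg's bounding box inset 14 mm from the nearest pair of top edges, running from z = 0 to the bottom of the top.

B is a picture frame with a 412×515 mm rectangular opening (x by z) and a uniform 40 mm border on every side. Frame depth is 38 mm along y. It is built from two vertical stiles running the full outside height and two horizontal rails spanning the gap between the stiles.

C is a simple wooden stool: a rectangular seat 252 mm (x) by 326 mm (y), 25 mm thick, top face at z = 434 mm, on four round legs, each 44 mm in diameter. The legs rest on z = 0, each leg's axis is inset half a diameter from the nearest pair of seat edges (so the leg's bounding box is flush with the corner).

The picture frame is on top of the table. Four stools sit around the table at the −y, +y, −x, +x sides.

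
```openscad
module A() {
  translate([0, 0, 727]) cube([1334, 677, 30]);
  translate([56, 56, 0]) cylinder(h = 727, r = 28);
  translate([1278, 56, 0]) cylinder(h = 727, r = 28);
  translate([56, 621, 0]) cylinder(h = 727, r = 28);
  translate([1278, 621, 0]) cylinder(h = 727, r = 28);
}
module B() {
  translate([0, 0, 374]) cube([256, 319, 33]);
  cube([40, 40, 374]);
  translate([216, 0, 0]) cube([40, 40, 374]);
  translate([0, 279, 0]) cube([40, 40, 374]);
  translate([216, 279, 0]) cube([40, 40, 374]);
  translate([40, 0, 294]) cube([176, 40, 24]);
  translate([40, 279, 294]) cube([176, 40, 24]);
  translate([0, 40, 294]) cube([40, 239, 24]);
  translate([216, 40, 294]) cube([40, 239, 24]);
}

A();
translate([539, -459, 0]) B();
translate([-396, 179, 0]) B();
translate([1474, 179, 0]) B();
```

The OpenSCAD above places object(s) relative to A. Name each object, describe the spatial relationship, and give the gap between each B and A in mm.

Each stool's nearest face is 140 mm from the table's bounding box.

A is a table. B is a stool. Three stools sit around the table at the −y, −x, +x sides. The gap between each stool and the table is 140 mm.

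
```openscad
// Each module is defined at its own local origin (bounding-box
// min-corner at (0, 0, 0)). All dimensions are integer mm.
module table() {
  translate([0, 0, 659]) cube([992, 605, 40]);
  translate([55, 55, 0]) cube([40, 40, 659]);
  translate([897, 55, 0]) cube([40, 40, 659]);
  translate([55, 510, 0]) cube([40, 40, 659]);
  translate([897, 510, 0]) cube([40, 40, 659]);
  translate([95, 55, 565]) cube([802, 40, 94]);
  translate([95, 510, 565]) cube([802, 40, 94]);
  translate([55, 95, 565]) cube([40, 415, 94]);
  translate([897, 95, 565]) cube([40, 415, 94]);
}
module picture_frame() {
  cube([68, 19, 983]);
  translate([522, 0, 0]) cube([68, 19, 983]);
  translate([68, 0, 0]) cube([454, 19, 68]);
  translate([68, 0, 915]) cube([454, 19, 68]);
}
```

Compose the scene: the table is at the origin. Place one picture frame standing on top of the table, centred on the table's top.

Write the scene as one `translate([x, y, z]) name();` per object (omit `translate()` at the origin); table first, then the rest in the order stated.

table();
translate([201, 293, 699]) picture_frame();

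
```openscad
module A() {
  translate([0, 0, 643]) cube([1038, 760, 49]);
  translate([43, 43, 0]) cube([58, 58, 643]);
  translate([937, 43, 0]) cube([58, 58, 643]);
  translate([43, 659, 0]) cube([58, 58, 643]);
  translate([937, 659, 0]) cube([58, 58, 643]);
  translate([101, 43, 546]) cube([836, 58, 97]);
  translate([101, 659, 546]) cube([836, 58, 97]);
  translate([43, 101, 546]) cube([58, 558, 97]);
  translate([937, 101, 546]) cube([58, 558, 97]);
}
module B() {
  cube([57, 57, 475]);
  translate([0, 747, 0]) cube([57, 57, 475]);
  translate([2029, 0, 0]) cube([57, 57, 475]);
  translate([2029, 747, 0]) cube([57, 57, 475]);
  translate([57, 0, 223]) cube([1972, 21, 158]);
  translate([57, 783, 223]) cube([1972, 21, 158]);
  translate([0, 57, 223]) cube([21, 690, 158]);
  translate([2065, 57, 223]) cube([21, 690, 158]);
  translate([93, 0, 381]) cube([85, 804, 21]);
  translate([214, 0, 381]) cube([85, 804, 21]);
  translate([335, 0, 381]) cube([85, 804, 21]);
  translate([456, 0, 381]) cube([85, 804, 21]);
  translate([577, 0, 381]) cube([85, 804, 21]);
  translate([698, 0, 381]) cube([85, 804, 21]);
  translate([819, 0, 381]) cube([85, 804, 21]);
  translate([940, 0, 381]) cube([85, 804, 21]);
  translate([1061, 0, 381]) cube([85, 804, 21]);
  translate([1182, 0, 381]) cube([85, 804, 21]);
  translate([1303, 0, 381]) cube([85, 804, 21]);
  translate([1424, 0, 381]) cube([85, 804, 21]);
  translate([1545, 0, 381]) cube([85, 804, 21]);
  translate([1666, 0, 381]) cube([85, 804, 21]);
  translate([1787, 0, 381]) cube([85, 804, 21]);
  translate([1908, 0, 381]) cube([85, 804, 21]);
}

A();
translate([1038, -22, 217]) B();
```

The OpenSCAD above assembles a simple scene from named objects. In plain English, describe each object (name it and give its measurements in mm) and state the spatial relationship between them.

A is a rectangular dining table. The top is 1038×760×49 mm with its upper surface at z = 692 mm. It stands on four 58×58 mm square legs, each inset 43 mm from the nearest pair of top edges, running from the floor to the underside of the top. Four apron rails, 58 mm thick and 97 mm tall, run between adjacent legs with their top edges flush with the underside of the top and their outer faces flush with the legs' outer faces.

B is a bed frame 2086 mm long (x) by 804 mm wide (y). Four 57×57 mm corner posts, 475 mm tall, at the corners of the footprint. Four rails of 21 mm thickness and 158 mm height run between adjacent posts with their undersides at z = 223 mm, their outer faces flush with the outside of the frame (the two x-running rails run between the posts' inner faces; the two y-running rails run between the posts' inner faces). 16 slats, each 85 mm wide (x) and 21 mm thick, lie across the top of the two x-running rails, running the full 804 mm width of the frame in y; the slats are evenly spaced along x between the inner faces of the end posts with equal gaps (rounded down to the nearest mm) at the −x end and between each pair — any rounding remainder accumulates at the +x end.

The bed frame is beside the table with their tops flush at z = 692.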